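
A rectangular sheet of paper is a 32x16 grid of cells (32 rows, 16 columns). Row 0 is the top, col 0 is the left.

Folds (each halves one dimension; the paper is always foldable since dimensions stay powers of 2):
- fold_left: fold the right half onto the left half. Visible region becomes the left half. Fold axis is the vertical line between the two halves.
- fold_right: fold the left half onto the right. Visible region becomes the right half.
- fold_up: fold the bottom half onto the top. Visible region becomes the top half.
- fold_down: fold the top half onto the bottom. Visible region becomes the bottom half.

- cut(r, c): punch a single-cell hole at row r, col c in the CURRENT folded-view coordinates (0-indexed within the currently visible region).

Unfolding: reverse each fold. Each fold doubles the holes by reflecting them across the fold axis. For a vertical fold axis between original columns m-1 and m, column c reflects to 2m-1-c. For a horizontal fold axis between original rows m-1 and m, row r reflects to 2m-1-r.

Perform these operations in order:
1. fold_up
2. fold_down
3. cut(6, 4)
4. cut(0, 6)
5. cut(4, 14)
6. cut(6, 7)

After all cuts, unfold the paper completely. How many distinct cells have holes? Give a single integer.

Answer: 16

Derivation:
Op 1 fold_up: fold axis h@16; visible region now rows[0,16) x cols[0,16) = 16x16
Op 2 fold_down: fold axis h@8; visible region now rows[8,16) x cols[0,16) = 8x16
Op 3 cut(6, 4): punch at orig (14,4); cuts so far [(14, 4)]; region rows[8,16) x cols[0,16) = 8x16
Op 4 cut(0, 6): punch at orig (8,6); cuts so far [(8, 6), (14, 4)]; region rows[8,16) x cols[0,16) = 8x16
Op 5 cut(4, 14): punch at orig (12,14); cuts so far [(8, 6), (12, 14), (14, 4)]; region rows[8,16) x cols[0,16) = 8x16
Op 6 cut(6, 7): punch at orig (14,7); cuts so far [(8, 6), (12, 14), (14, 4), (14, 7)]; region rows[8,16) x cols[0,16) = 8x16
Unfold 1 (reflect across h@8): 8 holes -> [(1, 4), (1, 7), (3, 14), (7, 6), (8, 6), (12, 14), (14, 4), (14, 7)]
Unfold 2 (reflect across h@16): 16 holes -> [(1, 4), (1, 7), (3, 14), (7, 6), (8, 6), (12, 14), (14, 4), (14, 7), (17, 4), (17, 7), (19, 14), (23, 6), (24, 6), (28, 14), (30, 4), (30, 7)]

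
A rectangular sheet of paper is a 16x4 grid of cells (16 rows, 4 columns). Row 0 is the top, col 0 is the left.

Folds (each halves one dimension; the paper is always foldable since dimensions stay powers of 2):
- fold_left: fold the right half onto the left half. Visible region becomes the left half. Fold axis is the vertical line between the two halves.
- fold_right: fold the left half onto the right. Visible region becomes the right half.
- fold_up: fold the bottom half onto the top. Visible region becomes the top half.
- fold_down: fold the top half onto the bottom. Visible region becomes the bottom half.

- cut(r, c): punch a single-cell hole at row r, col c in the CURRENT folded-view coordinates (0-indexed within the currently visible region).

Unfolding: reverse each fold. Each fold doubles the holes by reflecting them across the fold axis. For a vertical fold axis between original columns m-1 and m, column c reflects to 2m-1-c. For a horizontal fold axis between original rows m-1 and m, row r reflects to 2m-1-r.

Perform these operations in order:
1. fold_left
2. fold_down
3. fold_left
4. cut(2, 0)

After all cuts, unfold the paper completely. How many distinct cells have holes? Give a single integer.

Answer: 8

Derivation:
Op 1 fold_left: fold axis v@2; visible region now rows[0,16) x cols[0,2) = 16x2
Op 2 fold_down: fold axis h@8; visible region now rows[8,16) x cols[0,2) = 8x2
Op 3 fold_left: fold axis v@1; visible region now rows[8,16) x cols[0,1) = 8x1
Op 4 cut(2, 0): punch at orig (10,0); cuts so far [(10, 0)]; region rows[8,16) x cols[0,1) = 8x1
Unfold 1 (reflect across v@1): 2 holes -> [(10, 0), (10, 1)]
Unfold 2 (reflect across h@8): 4 holes -> [(5, 0), (5, 1), (10, 0), (10, 1)]
Unfold 3 (reflect across v@2): 8 holes -> [(5, 0), (5, 1), (5, 2), (5, 3), (10, 0), (10, 1), (10, 2), (10, 3)]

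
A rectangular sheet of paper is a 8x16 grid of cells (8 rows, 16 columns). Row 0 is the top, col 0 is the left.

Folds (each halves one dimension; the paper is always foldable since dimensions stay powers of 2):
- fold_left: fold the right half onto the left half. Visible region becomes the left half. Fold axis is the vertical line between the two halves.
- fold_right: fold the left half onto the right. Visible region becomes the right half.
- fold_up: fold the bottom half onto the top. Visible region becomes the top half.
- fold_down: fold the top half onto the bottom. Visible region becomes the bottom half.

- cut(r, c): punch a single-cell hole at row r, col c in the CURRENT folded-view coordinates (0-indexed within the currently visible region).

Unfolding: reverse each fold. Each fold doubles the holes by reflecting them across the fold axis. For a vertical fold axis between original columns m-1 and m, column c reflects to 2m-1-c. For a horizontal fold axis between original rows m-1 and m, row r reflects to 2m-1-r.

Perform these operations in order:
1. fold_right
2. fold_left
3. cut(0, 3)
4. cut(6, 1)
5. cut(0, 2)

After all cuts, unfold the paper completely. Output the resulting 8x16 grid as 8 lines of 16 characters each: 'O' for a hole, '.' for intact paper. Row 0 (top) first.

Answer: ..OOOO....OOOO..
................
................
................
................
................
.O....O..O....O.
................

Derivation:
Op 1 fold_right: fold axis v@8; visible region now rows[0,8) x cols[8,16) = 8x8
Op 2 fold_left: fold axis v@12; visible region now rows[0,8) x cols[8,12) = 8x4
Op 3 cut(0, 3): punch at orig (0,11); cuts so far [(0, 11)]; region rows[0,8) x cols[8,12) = 8x4
Op 4 cut(6, 1): punch at orig (6,9); cuts so far [(0, 11), (6, 9)]; region rows[0,8) x cols[8,12) = 8x4
Op 5 cut(0, 2): punch at orig (0,10); cuts so far [(0, 10), (0, 11), (6, 9)]; region rows[0,8) x cols[8,12) = 8x4
Unfold 1 (reflect across v@12): 6 holes -> [(0, 10), (0, 11), (0, 12), (0, 13), (6, 9), (6, 14)]
Unfold 2 (reflect across v@8): 12 holes -> [(0, 2), (0, 3), (0, 4), (0, 5), (0, 10), (0, 11), (0, 12), (0, 13), (6, 1), (6, 6), (6, 9), (6, 14)]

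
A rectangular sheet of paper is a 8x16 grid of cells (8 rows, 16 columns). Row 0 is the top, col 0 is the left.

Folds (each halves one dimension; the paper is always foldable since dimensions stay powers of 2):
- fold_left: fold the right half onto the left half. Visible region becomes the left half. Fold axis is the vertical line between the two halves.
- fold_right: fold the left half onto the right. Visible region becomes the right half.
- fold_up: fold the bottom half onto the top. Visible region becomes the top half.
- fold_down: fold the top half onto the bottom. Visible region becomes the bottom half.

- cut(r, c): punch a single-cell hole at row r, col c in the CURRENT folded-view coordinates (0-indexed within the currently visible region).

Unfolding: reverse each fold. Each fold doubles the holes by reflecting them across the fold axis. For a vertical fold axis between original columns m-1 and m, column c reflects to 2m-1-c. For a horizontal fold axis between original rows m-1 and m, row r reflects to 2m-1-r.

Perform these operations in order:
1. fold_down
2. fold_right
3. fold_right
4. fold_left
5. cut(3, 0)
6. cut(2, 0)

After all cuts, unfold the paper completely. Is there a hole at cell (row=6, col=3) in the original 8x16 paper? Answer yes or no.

Op 1 fold_down: fold axis h@4; visible region now rows[4,8) x cols[0,16) = 4x16
Op 2 fold_right: fold axis v@8; visible region now rows[4,8) x cols[8,16) = 4x8
Op 3 fold_right: fold axis v@12; visible region now rows[4,8) x cols[12,16) = 4x4
Op 4 fold_left: fold axis v@14; visible region now rows[4,8) x cols[12,14) = 4x2
Op 5 cut(3, 0): punch at orig (7,12); cuts so far [(7, 12)]; region rows[4,8) x cols[12,14) = 4x2
Op 6 cut(2, 0): punch at orig (6,12); cuts so far [(6, 12), (7, 12)]; region rows[4,8) x cols[12,14) = 4x2
Unfold 1 (reflect across v@14): 4 holes -> [(6, 12), (6, 15), (7, 12), (7, 15)]
Unfold 2 (reflect across v@12): 8 holes -> [(6, 8), (6, 11), (6, 12), (6, 15), (7, 8), (7, 11), (7, 12), (7, 15)]
Unfold 3 (reflect across v@8): 16 holes -> [(6, 0), (6, 3), (6, 4), (6, 7), (6, 8), (6, 11), (6, 12), (6, 15), (7, 0), (7, 3), (7, 4), (7, 7), (7, 8), (7, 11), (7, 12), (7, 15)]
Unfold 4 (reflect across h@4): 32 holes -> [(0, 0), (0, 3), (0, 4), (0, 7), (0, 8), (0, 11), (0, 12), (0, 15), (1, 0), (1, 3), (1, 4), (1, 7), (1, 8), (1, 11), (1, 12), (1, 15), (6, 0), (6, 3), (6, 4), (6, 7), (6, 8), (6, 11), (6, 12), (6, 15), (7, 0), (7, 3), (7, 4), (7, 7), (7, 8), (7, 11), (7, 12), (7, 15)]
Holes: [(0, 0), (0, 3), (0, 4), (0, 7), (0, 8), (0, 11), (0, 12), (0, 15), (1, 0), (1, 3), (1, 4), (1, 7), (1, 8), (1, 11), (1, 12), (1, 15), (6, 0), (6, 3), (6, 4), (6, 7), (6, 8), (6, 11), (6, 12), (6, 15), (7, 0), (7, 3), (7, 4), (7, 7), (7, 8), (7, 11), (7, 12), (7, 15)]

Answer: yes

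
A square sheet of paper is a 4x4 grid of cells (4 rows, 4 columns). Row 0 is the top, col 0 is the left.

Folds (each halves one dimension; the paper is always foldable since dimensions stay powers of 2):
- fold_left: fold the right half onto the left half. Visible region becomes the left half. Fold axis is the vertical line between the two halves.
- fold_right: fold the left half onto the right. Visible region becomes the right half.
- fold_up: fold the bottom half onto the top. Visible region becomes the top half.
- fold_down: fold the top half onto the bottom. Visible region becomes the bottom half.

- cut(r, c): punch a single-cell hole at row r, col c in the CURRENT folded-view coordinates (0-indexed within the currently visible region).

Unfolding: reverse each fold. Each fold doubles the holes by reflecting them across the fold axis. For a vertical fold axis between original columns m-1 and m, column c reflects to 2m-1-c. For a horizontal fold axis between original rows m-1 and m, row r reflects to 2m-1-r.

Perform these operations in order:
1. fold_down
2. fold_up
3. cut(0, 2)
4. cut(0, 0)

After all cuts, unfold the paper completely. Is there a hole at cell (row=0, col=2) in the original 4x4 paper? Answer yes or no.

Op 1 fold_down: fold axis h@2; visible region now rows[2,4) x cols[0,4) = 2x4
Op 2 fold_up: fold axis h@3; visible region now rows[2,3) x cols[0,4) = 1x4
Op 3 cut(0, 2): punch at orig (2,2); cuts so far [(2, 2)]; region rows[2,3) x cols[0,4) = 1x4
Op 4 cut(0, 0): punch at orig (2,0); cuts so far [(2, 0), (2, 2)]; region rows[2,3) x cols[0,4) = 1x4
Unfold 1 (reflect across h@3): 4 holes -> [(2, 0), (2, 2), (3, 0), (3, 2)]
Unfold 2 (reflect across h@2): 8 holes -> [(0, 0), (0, 2), (1, 0), (1, 2), (2, 0), (2, 2), (3, 0), (3, 2)]
Holes: [(0, 0), (0, 2), (1, 0), (1, 2), (2, 0), (2, 2), (3, 0), (3, 2)]

Answer: yes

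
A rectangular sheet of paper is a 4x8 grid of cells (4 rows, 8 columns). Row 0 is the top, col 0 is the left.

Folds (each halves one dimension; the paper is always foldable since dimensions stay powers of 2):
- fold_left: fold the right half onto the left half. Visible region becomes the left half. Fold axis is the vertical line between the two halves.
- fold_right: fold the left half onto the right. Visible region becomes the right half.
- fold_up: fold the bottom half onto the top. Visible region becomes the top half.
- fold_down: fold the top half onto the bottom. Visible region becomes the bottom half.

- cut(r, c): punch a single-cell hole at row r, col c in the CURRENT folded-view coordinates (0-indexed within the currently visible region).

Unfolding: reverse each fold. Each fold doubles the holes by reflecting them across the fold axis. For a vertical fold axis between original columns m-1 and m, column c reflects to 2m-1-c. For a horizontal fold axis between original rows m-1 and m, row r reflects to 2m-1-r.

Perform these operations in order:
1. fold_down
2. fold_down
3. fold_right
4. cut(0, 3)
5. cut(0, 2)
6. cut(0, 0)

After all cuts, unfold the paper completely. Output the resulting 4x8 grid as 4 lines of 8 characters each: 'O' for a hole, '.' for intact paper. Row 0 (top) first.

Answer: OO.OO.OO
OO.OO.OO
OO.OO.OO
OO.OO.OO

Derivation:
Op 1 fold_down: fold axis h@2; visible region now rows[2,4) x cols[0,8) = 2x8
Op 2 fold_down: fold axis h@3; visible region now rows[3,4) x cols[0,8) = 1x8
Op 3 fold_right: fold axis v@4; visible region now rows[3,4) x cols[4,8) = 1x4
Op 4 cut(0, 3): punch at orig (3,7); cuts so far [(3, 7)]; region rows[3,4) x cols[4,8) = 1x4
Op 5 cut(0, 2): punch at orig (3,6); cuts so far [(3, 6), (3, 7)]; region rows[3,4) x cols[4,8) = 1x4
Op 6 cut(0, 0): punch at orig (3,4); cuts so far [(3, 4), (3, 6), (3, 7)]; region rows[3,4) x cols[4,8) = 1x4
Unfold 1 (reflect across v@4): 6 holes -> [(3, 0), (3, 1), (3, 3), (3, 4), (3, 6), (3, 7)]
Unfold 2 (reflect across h@3): 12 holes -> [(2, 0), (2, 1), (2, 3), (2, 4), (2, 6), (2, 7), (3, 0), (3, 1), (3, 3), (3, 4), (3, 6), (3, 7)]
Unfold 3 (reflect across h@2): 24 holes -> [(0, 0), (0, 1), (0, 3), (0, 4), (0, 6), (0, 7), (1, 0), (1, 1), (1, 3), (1, 4), (1, 6), (1, 7), (2, 0), (2, 1), (2, 3), (2, 4), (2, 6), (2, 7), (3, 0), (3, 1), (3, 3), (3, 4), (3, 6), (3, 7)]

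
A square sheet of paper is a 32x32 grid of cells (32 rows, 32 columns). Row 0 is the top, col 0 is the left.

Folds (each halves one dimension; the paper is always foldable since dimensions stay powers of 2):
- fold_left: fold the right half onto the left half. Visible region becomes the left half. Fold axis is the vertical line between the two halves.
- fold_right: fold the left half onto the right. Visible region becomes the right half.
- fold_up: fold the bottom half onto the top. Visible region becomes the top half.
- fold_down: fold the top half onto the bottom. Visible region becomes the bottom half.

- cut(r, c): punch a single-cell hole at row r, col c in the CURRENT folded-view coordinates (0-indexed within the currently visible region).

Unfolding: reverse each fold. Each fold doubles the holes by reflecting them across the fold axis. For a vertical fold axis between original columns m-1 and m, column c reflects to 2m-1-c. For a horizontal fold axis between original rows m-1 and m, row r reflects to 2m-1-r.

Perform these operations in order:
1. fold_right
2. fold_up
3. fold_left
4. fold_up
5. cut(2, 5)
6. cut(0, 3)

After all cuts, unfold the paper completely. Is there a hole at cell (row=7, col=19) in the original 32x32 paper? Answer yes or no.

Answer: no

Derivation:
Op 1 fold_right: fold axis v@16; visible region now rows[0,32) x cols[16,32) = 32x16
Op 2 fold_up: fold axis h@16; visible region now rows[0,16) x cols[16,32) = 16x16
Op 3 fold_left: fold axis v@24; visible region now rows[0,16) x cols[16,24) = 16x8
Op 4 fold_up: fold axis h@8; visible region now rows[0,8) x cols[16,24) = 8x8
Op 5 cut(2, 5): punch at orig (2,21); cuts so far [(2, 21)]; region rows[0,8) x cols[16,24) = 8x8
Op 6 cut(0, 3): punch at orig (0,19); cuts so far [(0, 19), (2, 21)]; region rows[0,8) x cols[16,24) = 8x8
Unfold 1 (reflect across h@8): 4 holes -> [(0, 19), (2, 21), (13, 21), (15, 19)]
Unfold 2 (reflect across v@24): 8 holes -> [(0, 19), (0, 28), (2, 21), (2, 26), (13, 21), (13, 26), (15, 19), (15, 28)]
Unfold 3 (reflect across h@16): 16 holes -> [(0, 19), (0, 28), (2, 21), (2, 26), (13, 21), (13, 26), (15, 19), (15, 28), (16, 19), (16, 28), (18, 21), (18, 26), (29, 21), (29, 26), (31, 19), (31, 28)]
Unfold 4 (reflect across v@16): 32 holes -> [(0, 3), (0, 12), (0, 19), (0, 28), (2, 5), (2, 10), (2, 21), (2, 26), (13, 5), (13, 10), (13, 21), (13, 26), (15, 3), (15, 12), (15, 19), (15, 28), (16, 3), (16, 12), (16, 19), (16, 28), (18, 5), (18, 10), (18, 21), (18, 26), (29, 5), (29, 10), (29, 21), (29, 26), (31, 3), (31, 12), (31, 19), (31, 28)]
Holes: [(0, 3), (0, 12), (0, 19), (0, 28), (2, 5), (2, 10), (2, 21), (2, 26), (13, 5), (13, 10), (13, 21), (13, 26), (15, 3), (15, 12), (15, 19), (15, 28), (16, 3), (16, 12), (16, 19), (16, 28), (18, 5), (18, 10), (18, 21), (18, 26), (29, 5), (29, 10), (29, 21), (29, 26), (31, 3), (31, 12), (31, 19), (31, 28)]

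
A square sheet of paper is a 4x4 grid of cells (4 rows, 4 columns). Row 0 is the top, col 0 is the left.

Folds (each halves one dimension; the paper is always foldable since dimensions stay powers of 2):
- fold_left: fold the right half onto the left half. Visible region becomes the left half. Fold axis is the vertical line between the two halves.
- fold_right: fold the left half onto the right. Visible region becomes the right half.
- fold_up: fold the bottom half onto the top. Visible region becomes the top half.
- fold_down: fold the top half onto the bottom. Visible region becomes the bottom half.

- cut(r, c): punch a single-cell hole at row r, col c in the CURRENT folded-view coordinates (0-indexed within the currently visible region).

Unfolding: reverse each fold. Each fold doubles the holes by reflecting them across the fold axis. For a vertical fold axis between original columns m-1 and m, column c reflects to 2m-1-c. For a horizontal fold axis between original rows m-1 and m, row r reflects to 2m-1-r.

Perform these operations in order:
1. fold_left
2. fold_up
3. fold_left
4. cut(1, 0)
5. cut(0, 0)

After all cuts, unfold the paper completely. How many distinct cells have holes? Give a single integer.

Op 1 fold_left: fold axis v@2; visible region now rows[0,4) x cols[0,2) = 4x2
Op 2 fold_up: fold axis h@2; visible region now rows[0,2) x cols[0,2) = 2x2
Op 3 fold_left: fold axis v@1; visible region now rows[0,2) x cols[0,1) = 2x1
Op 4 cut(1, 0): punch at orig (1,0); cuts so far [(1, 0)]; region rows[0,2) x cols[0,1) = 2x1
Op 5 cut(0, 0): punch at orig (0,0); cuts so far [(0, 0), (1, 0)]; region rows[0,2) x cols[0,1) = 2x1
Unfold 1 (reflect across v@1): 4 holes -> [(0, 0), (0, 1), (1, 0), (1, 1)]
Unfold 2 (reflect across h@2): 8 holes -> [(0, 0), (0, 1), (1, 0), (1, 1), (2, 0), (2, 1), (3, 0), (3, 1)]
Unfold 3 (reflect across v@2): 16 holes -> [(0, 0), (0, 1), (0, 2), (0, 3), (1, 0), (1, 1), (1, 2), (1, 3), (2, 0), (2, 1), (2, 2), (2, 3), (3, 0), (3, 1), (3, 2), (3, 3)]

Answer: 16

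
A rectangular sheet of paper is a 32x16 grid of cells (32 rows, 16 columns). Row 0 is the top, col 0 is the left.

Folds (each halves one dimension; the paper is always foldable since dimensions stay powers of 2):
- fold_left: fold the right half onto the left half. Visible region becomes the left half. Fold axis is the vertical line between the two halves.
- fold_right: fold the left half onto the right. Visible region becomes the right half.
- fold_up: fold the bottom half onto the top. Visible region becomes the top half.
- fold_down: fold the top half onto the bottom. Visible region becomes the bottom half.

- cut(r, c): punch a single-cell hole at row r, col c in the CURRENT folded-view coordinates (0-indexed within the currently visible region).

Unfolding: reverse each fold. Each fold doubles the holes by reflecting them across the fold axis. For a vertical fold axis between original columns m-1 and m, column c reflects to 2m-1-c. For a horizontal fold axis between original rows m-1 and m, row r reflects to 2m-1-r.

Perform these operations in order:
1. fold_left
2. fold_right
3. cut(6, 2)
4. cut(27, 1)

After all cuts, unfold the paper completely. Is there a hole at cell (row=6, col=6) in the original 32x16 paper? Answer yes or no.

Answer: yes

Derivation:
Op 1 fold_left: fold axis v@8; visible region now rows[0,32) x cols[0,8) = 32x8
Op 2 fold_right: fold axis v@4; visible region now rows[0,32) x cols[4,8) = 32x4
Op 3 cut(6, 2): punch at orig (6,6); cuts so far [(6, 6)]; region rows[0,32) x cols[4,8) = 32x4
Op 4 cut(27, 1): punch at orig (27,5); cuts so far [(6, 6), (27, 5)]; region rows[0,32) x cols[4,8) = 32x4
Unfold 1 (reflect across v@4): 4 holes -> [(6, 1), (6, 6), (27, 2), (27, 5)]
Unfold 2 (reflect across v@8): 8 holes -> [(6, 1), (6, 6), (6, 9), (6, 14), (27, 2), (27, 5), (27, 10), (27, 13)]
Holes: [(6, 1), (6, 6), (6, 9), (6, 14), (27, 2), (27, 5), (27, 10), (27, 13)]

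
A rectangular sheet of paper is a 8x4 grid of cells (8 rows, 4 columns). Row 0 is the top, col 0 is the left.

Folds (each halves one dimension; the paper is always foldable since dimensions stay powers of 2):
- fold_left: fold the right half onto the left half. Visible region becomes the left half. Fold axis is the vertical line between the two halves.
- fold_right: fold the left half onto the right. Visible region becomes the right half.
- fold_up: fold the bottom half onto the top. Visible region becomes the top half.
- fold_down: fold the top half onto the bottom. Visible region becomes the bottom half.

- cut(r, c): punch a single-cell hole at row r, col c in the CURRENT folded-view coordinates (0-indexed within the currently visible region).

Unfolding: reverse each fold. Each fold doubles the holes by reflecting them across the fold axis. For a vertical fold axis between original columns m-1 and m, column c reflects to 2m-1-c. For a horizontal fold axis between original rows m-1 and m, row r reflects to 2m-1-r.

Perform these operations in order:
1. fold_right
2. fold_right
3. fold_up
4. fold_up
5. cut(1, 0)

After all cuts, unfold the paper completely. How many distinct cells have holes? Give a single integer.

Op 1 fold_right: fold axis v@2; visible region now rows[0,8) x cols[2,4) = 8x2
Op 2 fold_right: fold axis v@3; visible region now rows[0,8) x cols[3,4) = 8x1
Op 3 fold_up: fold axis h@4; visible region now rows[0,4) x cols[3,4) = 4x1
Op 4 fold_up: fold axis h@2; visible region now rows[0,2) x cols[3,4) = 2x1
Op 5 cut(1, 0): punch at orig (1,3); cuts so far [(1, 3)]; region rows[0,2) x cols[3,4) = 2x1
Unfold 1 (reflect across h@2): 2 holes -> [(1, 3), (2, 3)]
Unfold 2 (reflect across h@4): 4 holes -> [(1, 3), (2, 3), (5, 3), (6, 3)]
Unfold 3 (reflect across v@3): 8 holes -> [(1, 2), (1, 3), (2, 2), (2, 3), (5, 2), (5, 3), (6, 2), (6, 3)]
Unfold 4 (reflect across v@2): 16 holes -> [(1, 0), (1, 1), (1, 2), (1, 3), (2, 0), (2, 1), (2, 2), (2, 3), (5, 0), (5, 1), (5, 2), (5, 3), (6, 0), (6, 1), (6, 2), (6, 3)]

Answer: 16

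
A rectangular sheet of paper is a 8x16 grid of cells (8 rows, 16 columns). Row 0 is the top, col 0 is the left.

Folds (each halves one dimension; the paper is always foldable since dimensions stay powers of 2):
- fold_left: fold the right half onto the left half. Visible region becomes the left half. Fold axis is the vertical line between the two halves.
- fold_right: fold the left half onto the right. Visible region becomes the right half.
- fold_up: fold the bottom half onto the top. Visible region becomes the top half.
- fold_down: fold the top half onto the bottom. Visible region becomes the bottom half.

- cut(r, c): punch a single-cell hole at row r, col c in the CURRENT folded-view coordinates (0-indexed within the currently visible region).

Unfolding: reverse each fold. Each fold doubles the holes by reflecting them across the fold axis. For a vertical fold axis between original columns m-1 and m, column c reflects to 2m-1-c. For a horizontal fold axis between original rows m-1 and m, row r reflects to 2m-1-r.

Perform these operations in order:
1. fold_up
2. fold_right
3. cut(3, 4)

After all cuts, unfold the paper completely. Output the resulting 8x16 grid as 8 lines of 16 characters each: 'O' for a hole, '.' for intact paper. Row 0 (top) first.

Op 1 fold_up: fold axis h@4; visible region now rows[0,4) x cols[0,16) = 4x16
Op 2 fold_right: fold axis v@8; visible region now rows[0,4) x cols[8,16) = 4x8
Op 3 cut(3, 4): punch at orig (3,12); cuts so far [(3, 12)]; region rows[0,4) x cols[8,16) = 4x8
Unfold 1 (reflect across v@8): 2 holes -> [(3, 3), (3, 12)]
Unfold 2 (reflect across h@4): 4 holes -> [(3, 3), (3, 12), (4, 3), (4, 12)]

Answer: ................
................
................
...O........O...
...O........O...
................
................
................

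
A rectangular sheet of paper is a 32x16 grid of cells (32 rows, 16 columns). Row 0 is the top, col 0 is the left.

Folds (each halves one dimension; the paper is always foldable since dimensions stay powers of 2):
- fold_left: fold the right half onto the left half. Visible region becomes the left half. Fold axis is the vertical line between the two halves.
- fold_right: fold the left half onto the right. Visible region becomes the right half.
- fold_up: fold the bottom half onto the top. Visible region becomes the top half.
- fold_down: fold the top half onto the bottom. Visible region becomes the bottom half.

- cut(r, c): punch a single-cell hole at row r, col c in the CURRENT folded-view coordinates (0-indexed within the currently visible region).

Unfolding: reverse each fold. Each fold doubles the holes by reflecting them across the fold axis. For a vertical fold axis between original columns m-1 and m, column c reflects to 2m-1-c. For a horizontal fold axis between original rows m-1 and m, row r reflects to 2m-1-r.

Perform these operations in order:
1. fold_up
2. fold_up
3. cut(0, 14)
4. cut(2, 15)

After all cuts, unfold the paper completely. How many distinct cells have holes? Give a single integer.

Answer: 8

Derivation:
Op 1 fold_up: fold axis h@16; visible region now rows[0,16) x cols[0,16) = 16x16
Op 2 fold_up: fold axis h@8; visible region now rows[0,8) x cols[0,16) = 8x16
Op 3 cut(0, 14): punch at orig (0,14); cuts so far [(0, 14)]; region rows[0,8) x cols[0,16) = 8x16
Op 4 cut(2, 15): punch at orig (2,15); cuts so far [(0, 14), (2, 15)]; region rows[0,8) x cols[0,16) = 8x16
Unfold 1 (reflect across h@8): 4 holes -> [(0, 14), (2, 15), (13, 15), (15, 14)]
Unfold 2 (reflect across h@16): 8 holes -> [(0, 14), (2, 15), (13, 15), (15, 14), (16, 14), (18, 15), (29, 15), (31, 14)]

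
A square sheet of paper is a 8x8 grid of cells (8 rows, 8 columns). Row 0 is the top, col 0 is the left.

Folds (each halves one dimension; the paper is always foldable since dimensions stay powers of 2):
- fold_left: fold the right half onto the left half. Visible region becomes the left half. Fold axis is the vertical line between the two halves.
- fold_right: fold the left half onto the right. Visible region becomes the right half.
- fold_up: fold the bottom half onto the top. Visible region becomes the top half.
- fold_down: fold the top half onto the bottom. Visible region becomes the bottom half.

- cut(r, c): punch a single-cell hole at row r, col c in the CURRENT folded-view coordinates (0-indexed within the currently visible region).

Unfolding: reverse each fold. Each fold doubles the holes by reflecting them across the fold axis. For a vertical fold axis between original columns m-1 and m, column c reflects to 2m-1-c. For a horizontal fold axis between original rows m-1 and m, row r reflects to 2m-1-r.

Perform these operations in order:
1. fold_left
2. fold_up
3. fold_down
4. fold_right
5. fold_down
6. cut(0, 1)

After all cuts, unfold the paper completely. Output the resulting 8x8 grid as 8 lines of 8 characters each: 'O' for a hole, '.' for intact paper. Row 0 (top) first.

Op 1 fold_left: fold axis v@4; visible region now rows[0,8) x cols[0,4) = 8x4
Op 2 fold_up: fold axis h@4; visible region now rows[0,4) x cols[0,4) = 4x4
Op 3 fold_down: fold axis h@2; visible region now rows[2,4) x cols[0,4) = 2x4
Op 4 fold_right: fold axis v@2; visible region now rows[2,4) x cols[2,4) = 2x2
Op 5 fold_down: fold axis h@3; visible region now rows[3,4) x cols[2,4) = 1x2
Op 6 cut(0, 1): punch at orig (3,3); cuts so far [(3, 3)]; region rows[3,4) x cols[2,4) = 1x2
Unfold 1 (reflect across h@3): 2 holes -> [(2, 3), (3, 3)]
Unfold 2 (reflect across v@2): 4 holes -> [(2, 0), (2, 3), (3, 0), (3, 3)]
Unfold 3 (reflect across h@2): 8 holes -> [(0, 0), (0, 3), (1, 0), (1, 3), (2, 0), (2, 3), (3, 0), (3, 3)]
Unfold 4 (reflect across h@4): 16 holes -> [(0, 0), (0, 3), (1, 0), (1, 3), (2, 0), (2, 3), (3, 0), (3, 3), (4, 0), (4, 3), (5, 0), (5, 3), (6, 0), (6, 3), (7, 0), (7, 3)]
Unfold 5 (reflect across v@4): 32 holes -> [(0, 0), (0, 3), (0, 4), (0, 7), (1, 0), (1, 3), (1, 4), (1, 7), (2, 0), (2, 3), (2, 4), (2, 7), (3, 0), (3, 3), (3, 4), (3, 7), (4, 0), (4, 3), (4, 4), (4, 7), (5, 0), (5, 3), (5, 4), (5, 7), (6, 0), (6, 3), (6, 4), (6, 7), (7, 0), (7, 3), (7, 4), (7, 7)]

Answer: O..OO..O
O..OO..O
O..OO..O
O..OO..O
O..OO..O
O..OO..O
O..OO..O
O..OO..O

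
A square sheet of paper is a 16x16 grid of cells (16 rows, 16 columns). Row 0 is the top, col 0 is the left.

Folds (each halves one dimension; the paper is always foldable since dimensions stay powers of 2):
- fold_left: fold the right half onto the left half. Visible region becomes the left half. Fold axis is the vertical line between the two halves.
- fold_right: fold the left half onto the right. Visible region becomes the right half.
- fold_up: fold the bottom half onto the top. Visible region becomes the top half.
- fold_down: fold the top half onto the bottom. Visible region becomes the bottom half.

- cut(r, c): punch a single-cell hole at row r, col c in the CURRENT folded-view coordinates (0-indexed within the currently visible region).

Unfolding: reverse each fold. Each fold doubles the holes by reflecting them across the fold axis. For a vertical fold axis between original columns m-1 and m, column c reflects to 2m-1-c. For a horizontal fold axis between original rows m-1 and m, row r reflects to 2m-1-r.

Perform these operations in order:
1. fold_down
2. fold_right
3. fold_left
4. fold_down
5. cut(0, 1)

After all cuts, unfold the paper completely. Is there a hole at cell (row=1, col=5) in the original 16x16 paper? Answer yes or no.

Op 1 fold_down: fold axis h@8; visible region now rows[8,16) x cols[0,16) = 8x16
Op 2 fold_right: fold axis v@8; visible region now rows[8,16) x cols[8,16) = 8x8
Op 3 fold_left: fold axis v@12; visible region now rows[8,16) x cols[8,12) = 8x4
Op 4 fold_down: fold axis h@12; visible region now rows[12,16) x cols[8,12) = 4x4
Op 5 cut(0, 1): punch at orig (12,9); cuts so far [(12, 9)]; region rows[12,16) x cols[8,12) = 4x4
Unfold 1 (reflect across h@12): 2 holes -> [(11, 9), (12, 9)]
Unfold 2 (reflect across v@12): 4 holes -> [(11, 9), (11, 14), (12, 9), (12, 14)]
Unfold 3 (reflect across v@8): 8 holes -> [(11, 1), (11, 6), (11, 9), (11, 14), (12, 1), (12, 6), (12, 9), (12, 14)]
Unfold 4 (reflect across h@8): 16 holes -> [(3, 1), (3, 6), (3, 9), (3, 14), (4, 1), (4, 6), (4, 9), (4, 14), (11, 1), (11, 6), (11, 9), (11, 14), (12, 1), (12, 6), (12, 9), (12, 14)]
Holes: [(3, 1), (3, 6), (3, 9), (3, 14), (4, 1), (4, 6), (4, 9), (4, 14), (11, 1), (11, 6), (11, 9), (11, 14), (12, 1), (12, 6), (12, 9), (12, 14)]

Answer: no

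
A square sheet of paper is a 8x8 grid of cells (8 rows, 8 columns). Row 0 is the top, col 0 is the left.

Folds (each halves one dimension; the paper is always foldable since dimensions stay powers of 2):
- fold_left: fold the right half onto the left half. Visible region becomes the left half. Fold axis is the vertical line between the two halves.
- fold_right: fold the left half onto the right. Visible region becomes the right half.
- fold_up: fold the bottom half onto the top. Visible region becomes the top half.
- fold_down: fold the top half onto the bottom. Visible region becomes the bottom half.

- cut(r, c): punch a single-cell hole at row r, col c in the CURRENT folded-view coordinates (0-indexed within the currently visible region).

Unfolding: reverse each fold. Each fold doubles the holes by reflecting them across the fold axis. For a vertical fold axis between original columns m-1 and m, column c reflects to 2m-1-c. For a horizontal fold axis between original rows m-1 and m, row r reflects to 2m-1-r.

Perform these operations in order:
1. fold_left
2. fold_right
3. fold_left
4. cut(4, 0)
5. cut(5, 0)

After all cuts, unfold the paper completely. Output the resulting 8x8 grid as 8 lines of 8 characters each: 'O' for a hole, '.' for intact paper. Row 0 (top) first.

Op 1 fold_left: fold axis v@4; visible region now rows[0,8) x cols[0,4) = 8x4
Op 2 fold_right: fold axis v@2; visible region now rows[0,8) x cols[2,4) = 8x2
Op 3 fold_left: fold axis v@3; visible region now rows[0,8) x cols[2,3) = 8x1
Op 4 cut(4, 0): punch at orig (4,2); cuts so far [(4, 2)]; region rows[0,8) x cols[2,3) = 8x1
Op 5 cut(5, 0): punch at orig (5,2); cuts so far [(4, 2), (5, 2)]; region rows[0,8) x cols[2,3) = 8x1
Unfold 1 (reflect across v@3): 4 holes -> [(4, 2), (4, 3), (5, 2), (5, 3)]
Unfold 2 (reflect across v@2): 8 holes -> [(4, 0), (4, 1), (4, 2), (4, 3), (5, 0), (5, 1), (5, 2), (5, 3)]
Unfold 3 (reflect across v@4): 16 holes -> [(4, 0), (4, 1), (4, 2), (4, 3), (4, 4), (4, 5), (4, 6), (4, 7), (5, 0), (5, 1), (5, 2), (5, 3), (5, 4), (5, 5), (5, 6), (5, 7)]

Answer: ........
........
........
........
OOOOOOOO
OOOOOOOO
........
........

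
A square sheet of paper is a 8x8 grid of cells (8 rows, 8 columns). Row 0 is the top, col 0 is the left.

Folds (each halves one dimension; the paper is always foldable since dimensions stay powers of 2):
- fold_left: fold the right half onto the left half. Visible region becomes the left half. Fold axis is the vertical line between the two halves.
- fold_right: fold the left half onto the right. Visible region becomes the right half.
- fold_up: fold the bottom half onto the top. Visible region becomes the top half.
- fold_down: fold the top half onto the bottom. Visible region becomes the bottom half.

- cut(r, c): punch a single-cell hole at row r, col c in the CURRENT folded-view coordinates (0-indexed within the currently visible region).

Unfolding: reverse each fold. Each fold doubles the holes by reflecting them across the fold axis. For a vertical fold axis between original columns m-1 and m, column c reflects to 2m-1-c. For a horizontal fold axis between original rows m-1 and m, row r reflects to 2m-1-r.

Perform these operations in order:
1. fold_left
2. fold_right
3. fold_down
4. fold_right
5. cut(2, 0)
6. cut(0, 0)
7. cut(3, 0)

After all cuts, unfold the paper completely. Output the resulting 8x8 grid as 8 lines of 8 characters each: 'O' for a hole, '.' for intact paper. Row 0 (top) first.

Answer: OOOOOOOO
OOOOOOOO
........
OOOOOOOO
OOOOOOOO
........
OOOOOOOO
OOOOOOOO

Derivation:
Op 1 fold_left: fold axis v@4; visible region now rows[0,8) x cols[0,4) = 8x4
Op 2 fold_right: fold axis v@2; visible region now rows[0,8) x cols[2,4) = 8x2
Op 3 fold_down: fold axis h@4; visible region now rows[4,8) x cols[2,4) = 4x2
Op 4 fold_right: fold axis v@3; visible region now rows[4,8) x cols[3,4) = 4x1
Op 5 cut(2, 0): punch at orig (6,3); cuts so far [(6, 3)]; region rows[4,8) x cols[3,4) = 4x1
Op 6 cut(0, 0): punch at orig (4,3); cuts so far [(4, 3), (6, 3)]; region rows[4,8) x cols[3,4) = 4x1
Op 7 cut(3, 0): punch at orig (7,3); cuts so far [(4, 3), (6, 3), (7, 3)]; region rows[4,8) x cols[3,4) = 4x1
Unfold 1 (reflect across v@3): 6 holes -> [(4, 2), (4, 3), (6, 2), (6, 3), (7, 2), (7, 3)]
Unfold 2 (reflect across h@4): 12 holes -> [(0, 2), (0, 3), (1, 2), (1, 3), (3, 2), (3, 3), (4, 2), (4, 3), (6, 2), (6, 3), (7, 2), (7, 3)]
Unfold 3 (reflect across v@2): 24 holes -> [(0, 0), (0, 1), (0, 2), (0, 3), (1, 0), (1, 1), (1, 2), (1, 3), (3, 0), (3, 1), (3, 2), (3, 3), (4, 0), (4, 1), (4, 2), (4, 3), (6, 0), (6, 1), (6, 2), (6, 3), (7, 0), (7, 1), (7, 2), (7, 3)]
Unfold 4 (reflect across v@4): 48 holes -> [(0, 0), (0, 1), (0, 2), (0, 3), (0, 4), (0, 5), (0, 6), (0, 7), (1, 0), (1, 1), (1, 2), (1, 3), (1, 4), (1, 5), (1, 6), (1, 7), (3, 0), (3, 1), (3, 2), (3, 3), (3, 4), (3, 5), (3, 6), (3, 7), (4, 0), (4, 1), (4, 2), (4, 3), (4, 4), (4, 5), (4, 6), (4, 7), (6, 0), (6, 1), (6, 2), (6, 3), (6, 4), (6, 5), (6, 6), (6, 7), (7, 0), (7, 1), (7, 2), (7, 3), (7, 4), (7, 5), (7, 6), (7, 7)]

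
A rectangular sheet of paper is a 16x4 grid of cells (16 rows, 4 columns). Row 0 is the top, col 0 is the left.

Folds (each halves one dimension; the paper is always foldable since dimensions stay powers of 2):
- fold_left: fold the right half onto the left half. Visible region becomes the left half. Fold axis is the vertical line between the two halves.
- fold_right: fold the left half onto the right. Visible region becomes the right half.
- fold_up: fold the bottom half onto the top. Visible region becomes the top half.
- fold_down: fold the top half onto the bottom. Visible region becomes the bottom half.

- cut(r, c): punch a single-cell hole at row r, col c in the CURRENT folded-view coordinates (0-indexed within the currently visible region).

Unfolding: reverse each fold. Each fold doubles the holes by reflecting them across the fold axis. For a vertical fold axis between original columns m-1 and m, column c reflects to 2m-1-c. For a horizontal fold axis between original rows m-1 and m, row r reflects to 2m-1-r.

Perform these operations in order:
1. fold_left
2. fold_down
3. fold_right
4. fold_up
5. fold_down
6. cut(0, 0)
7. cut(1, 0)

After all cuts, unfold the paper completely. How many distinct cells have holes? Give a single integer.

Op 1 fold_left: fold axis v@2; visible region now rows[0,16) x cols[0,2) = 16x2
Op 2 fold_down: fold axis h@8; visible region now rows[8,16) x cols[0,2) = 8x2
Op 3 fold_right: fold axis v@1; visible region now rows[8,16) x cols[1,2) = 8x1
Op 4 fold_up: fold axis h@12; visible region now rows[8,12) x cols[1,2) = 4x1
Op 5 fold_down: fold axis h@10; visible region now rows[10,12) x cols[1,2) = 2x1
Op 6 cut(0, 0): punch at orig (10,1); cuts so far [(10, 1)]; region rows[10,12) x cols[1,2) = 2x1
Op 7 cut(1, 0): punch at orig (11,1); cuts so far [(10, 1), (11, 1)]; region rows[10,12) x cols[1,2) = 2x1
Unfold 1 (reflect across h@10): 4 holes -> [(8, 1), (9, 1), (10, 1), (11, 1)]
Unfold 2 (reflect across h@12): 8 holes -> [(8, 1), (9, 1), (10, 1), (11, 1), (12, 1), (13, 1), (14, 1), (15, 1)]
Unfold 3 (reflect across v@1): 16 holes -> [(8, 0), (8, 1), (9, 0), (9, 1), (10, 0), (10, 1), (11, 0), (11, 1), (12, 0), (12, 1), (13, 0), (13, 1), (14, 0), (14, 1), (15, 0), (15, 1)]
Unfold 4 (reflect across h@8): 32 holes -> [(0, 0), (0, 1), (1, 0), (1, 1), (2, 0), (2, 1), (3, 0), (3, 1), (4, 0), (4, 1), (5, 0), (5, 1), (6, 0), (6, 1), (7, 0), (7, 1), (8, 0), (8, 1), (9, 0), (9, 1), (10, 0), (10, 1), (11, 0), (11, 1), (12, 0), (12, 1), (13, 0), (13, 1), (14, 0), (14, 1), (15, 0), (15, 1)]
Unfold 5 (reflect across v@2): 64 holes -> [(0, 0), (0, 1), (0, 2), (0, 3), (1, 0), (1, 1), (1, 2), (1, 3), (2, 0), (2, 1), (2, 2), (2, 3), (3, 0), (3, 1), (3, 2), (3, 3), (4, 0), (4, 1), (4, 2), (4, 3), (5, 0), (5, 1), (5, 2), (5, 3), (6, 0), (6, 1), (6, 2), (6, 3), (7, 0), (7, 1), (7, 2), (7, 3), (8, 0), (8, 1), (8, 2), (8, 3), (9, 0), (9, 1), (9, 2), (9, 3), (10, 0), (10, 1), (10, 2), (10, 3), (11, 0), (11, 1), (11, 2), (11, 3), (12, 0), (12, 1), (12, 2), (12, 3), (13, 0), (13, 1), (13, 2), (13, 3), (14, 0), (14, 1), (14, 2), (14, 3), (15, 0), (15, 1), (15, 2), (15, 3)]

Answer: 64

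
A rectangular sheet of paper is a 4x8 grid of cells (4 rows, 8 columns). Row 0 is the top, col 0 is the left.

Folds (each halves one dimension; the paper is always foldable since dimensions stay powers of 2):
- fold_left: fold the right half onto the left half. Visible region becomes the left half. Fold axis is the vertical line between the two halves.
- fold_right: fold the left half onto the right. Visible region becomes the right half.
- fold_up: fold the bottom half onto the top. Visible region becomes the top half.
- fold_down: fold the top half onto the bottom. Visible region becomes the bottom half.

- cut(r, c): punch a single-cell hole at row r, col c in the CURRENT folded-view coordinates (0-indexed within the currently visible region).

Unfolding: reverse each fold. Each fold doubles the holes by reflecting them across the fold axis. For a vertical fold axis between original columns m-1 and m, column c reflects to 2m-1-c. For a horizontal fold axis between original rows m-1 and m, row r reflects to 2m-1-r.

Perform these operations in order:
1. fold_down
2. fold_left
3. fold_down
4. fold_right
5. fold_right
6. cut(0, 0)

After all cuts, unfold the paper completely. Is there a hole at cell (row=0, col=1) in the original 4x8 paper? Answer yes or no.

Op 1 fold_down: fold axis h@2; visible region now rows[2,4) x cols[0,8) = 2x8
Op 2 fold_left: fold axis v@4; visible region now rows[2,4) x cols[0,4) = 2x4
Op 3 fold_down: fold axis h@3; visible region now rows[3,4) x cols[0,4) = 1x4
Op 4 fold_right: fold axis v@2; visible region now rows[3,4) x cols[2,4) = 1x2
Op 5 fold_right: fold axis v@3; visible region now rows[3,4) x cols[3,4) = 1x1
Op 6 cut(0, 0): punch at orig (3,3); cuts so far [(3, 3)]; region rows[3,4) x cols[3,4) = 1x1
Unfold 1 (reflect across v@3): 2 holes -> [(3, 2), (3, 3)]
Unfold 2 (reflect across v@2): 4 holes -> [(3, 0), (3, 1), (3, 2), (3, 3)]
Unfold 3 (reflect across h@3): 8 holes -> [(2, 0), (2, 1), (2, 2), (2, 3), (3, 0), (3, 1), (3, 2), (3, 3)]
Unfold 4 (reflect across v@4): 16 holes -> [(2, 0), (2, 1), (2, 2), (2, 3), (2, 4), (2, 5), (2, 6), (2, 7), (3, 0), (3, 1), (3, 2), (3, 3), (3, 4), (3, 5), (3, 6), (3, 7)]
Unfold 5 (reflect across h@2): 32 holes -> [(0, 0), (0, 1), (0, 2), (0, 3), (0, 4), (0, 5), (0, 6), (0, 7), (1, 0), (1, 1), (1, 2), (1, 3), (1, 4), (1, 5), (1, 6), (1, 7), (2, 0), (2, 1), (2, 2), (2, 3), (2, 4), (2, 5), (2, 6), (2, 7), (3, 0), (3, 1), (3, 2), (3, 3), (3, 4), (3, 5), (3, 6), (3, 7)]
Holes: [(0, 0), (0, 1), (0, 2), (0, 3), (0, 4), (0, 5), (0, 6), (0, 7), (1, 0), (1, 1), (1, 2), (1, 3), (1, 4), (1, 5), (1, 6), (1, 7), (2, 0), (2, 1), (2, 2), (2, 3), (2, 4), (2, 5), (2, 6), (2, 7), (3, 0), (3, 1), (3, 2), (3, 3), (3, 4), (3, 5), (3, 6), (3, 7)]

Answer: yes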